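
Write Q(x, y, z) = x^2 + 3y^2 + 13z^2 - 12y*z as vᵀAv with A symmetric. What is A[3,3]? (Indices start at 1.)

The coefficient of z^2 in Q is 13, and that is exactly A[3,3].

13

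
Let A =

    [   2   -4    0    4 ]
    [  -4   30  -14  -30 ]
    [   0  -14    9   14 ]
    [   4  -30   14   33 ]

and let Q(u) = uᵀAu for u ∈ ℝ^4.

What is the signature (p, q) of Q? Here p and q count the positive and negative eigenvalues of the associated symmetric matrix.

(4, 0)

An LDLᵀ factorisation of A has diagonal entries 2, 22, 1/11, 3.
So there are 4 positive pivots.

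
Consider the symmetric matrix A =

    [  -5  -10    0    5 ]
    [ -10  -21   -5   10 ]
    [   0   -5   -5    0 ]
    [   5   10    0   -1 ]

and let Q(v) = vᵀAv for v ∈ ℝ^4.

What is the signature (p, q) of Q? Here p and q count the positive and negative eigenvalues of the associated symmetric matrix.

(2, 2)

Congruent diagonalization of A (simultaneous row and column reduction) yields pivots -5, -1, 20, 4.
So there are 2 positive, 2 negative pivots.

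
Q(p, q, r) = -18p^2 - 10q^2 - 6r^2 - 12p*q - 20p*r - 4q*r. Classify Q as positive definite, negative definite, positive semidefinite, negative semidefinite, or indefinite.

The associated matrix is A = [[-18, -6, -10], [-6, -10, -2], [-10, -2, -6]].
Congruent diagonalization of A (simultaneous row and column reduction) yields pivots -18, -8, -2/9.
That gives 3 negative pivots.
Hence Q is negative definite.

negative definite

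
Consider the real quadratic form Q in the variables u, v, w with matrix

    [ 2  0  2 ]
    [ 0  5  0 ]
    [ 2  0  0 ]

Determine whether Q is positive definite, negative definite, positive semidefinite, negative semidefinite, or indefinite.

An LDLᵀ factorisation of A has diagonal entries 2, 5, -2.
So there are 2 positive, 1 negative pivots.
Hence Q is indefinite.

indefinite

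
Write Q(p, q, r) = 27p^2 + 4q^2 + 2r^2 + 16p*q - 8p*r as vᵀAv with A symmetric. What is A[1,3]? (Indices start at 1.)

The coefficient of p·r in Q is -8. For a symmetric A this equals A[1,3] + A[3,1] = 2·A[1,3].
So A[1,3] = -8/2 = -4.

-4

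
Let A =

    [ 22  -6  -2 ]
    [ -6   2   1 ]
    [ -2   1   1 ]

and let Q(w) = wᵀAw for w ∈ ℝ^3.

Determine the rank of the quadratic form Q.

Symmetric row and column elimination reduces A to a congruent diagonal form with pivots 22, 4/11, 1/4.
So there are 3 positive pivots.
The rank is the number of nonzero pivots: 3.

3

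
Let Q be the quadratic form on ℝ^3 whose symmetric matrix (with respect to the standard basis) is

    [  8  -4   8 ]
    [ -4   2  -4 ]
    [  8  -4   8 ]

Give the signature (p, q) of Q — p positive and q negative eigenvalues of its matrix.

(1, 0)

Applying the same elementary operations to the rows and columns of A produces a congruent diagonal matrix with entries 8, 0, 0.
Counting signs: 1 positive, 2 zero.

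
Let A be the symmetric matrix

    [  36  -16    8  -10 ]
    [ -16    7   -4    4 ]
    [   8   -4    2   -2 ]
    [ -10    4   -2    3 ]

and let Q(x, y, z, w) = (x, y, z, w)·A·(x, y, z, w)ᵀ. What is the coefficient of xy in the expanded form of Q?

-32

The coefficient of xy is A[1,2] + A[2,1] = 2·(-16) = -32.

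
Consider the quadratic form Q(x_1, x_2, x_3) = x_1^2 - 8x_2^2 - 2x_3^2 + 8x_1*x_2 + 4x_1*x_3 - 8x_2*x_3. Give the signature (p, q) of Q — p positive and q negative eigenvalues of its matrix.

The associated matrix is A = [[1, 4, 2], [4, -8, -4], [2, -4, -2]].
Row-reducing A symmetrically gives the diagonal entries 1, -24, 0.
So there are 1 positive, 1 negative, 1 zero pivots.

(1, 1)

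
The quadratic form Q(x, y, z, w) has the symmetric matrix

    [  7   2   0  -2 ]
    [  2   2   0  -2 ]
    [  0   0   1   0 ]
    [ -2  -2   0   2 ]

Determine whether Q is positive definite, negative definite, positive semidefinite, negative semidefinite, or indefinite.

Symmetric row and column elimination reduces A to a congruent diagonal form with pivots 7, 10/7, 1, 0.
Counting signs: 3 positive, 1 zero.
Hence Q is positive semidefinite.

positive semidefinite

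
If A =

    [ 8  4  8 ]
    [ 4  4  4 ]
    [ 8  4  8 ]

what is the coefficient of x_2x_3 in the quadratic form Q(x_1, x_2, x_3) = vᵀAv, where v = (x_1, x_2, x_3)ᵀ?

The coefficient of x_2x_3 is A[2,3] + A[3,2] = 2·4 = 8.

8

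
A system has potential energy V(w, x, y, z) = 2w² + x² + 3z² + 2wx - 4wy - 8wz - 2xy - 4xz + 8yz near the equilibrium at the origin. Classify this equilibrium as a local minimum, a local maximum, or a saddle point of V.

saddle point

The Hessian at the origin is H = [[4, 2, -4, -8], [2, 2, -2, -4], [-4, -2, 0, 8], [-8, -4, 8, 6]].
An LDLᵀ factorisation of H has diagonal entries 4, 1, -4, -10.
Counting signs: 2 positive, 2 negative.
H is indefinite, so the origin is a saddle point.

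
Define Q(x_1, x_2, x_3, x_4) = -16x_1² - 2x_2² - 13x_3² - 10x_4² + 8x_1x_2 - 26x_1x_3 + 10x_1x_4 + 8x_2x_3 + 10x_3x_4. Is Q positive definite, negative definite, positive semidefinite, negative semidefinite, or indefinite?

negative definite

The associated matrix is A = [[-16, 4, -13, 5], [4, -2, 4, 0], [-13, 4, -13, 5], [5, 0, 5, -10]].
Congruent diagonalization of A (simultaneous row and column reduction) yields pivots -16, -1, -15/8, -5.
That gives 4 negative pivots.
Hence Q is negative definite.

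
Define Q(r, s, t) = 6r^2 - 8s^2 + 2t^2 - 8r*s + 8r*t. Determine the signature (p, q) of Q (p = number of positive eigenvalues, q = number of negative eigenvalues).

Write A = [[6, -4, 4], [-4, -8, 0], [4, 0, 2]].
Applying the same elementary operations to the rows and columns of A produces a congruent diagonal matrix with entries 6, -32/3, 0.
So there are 1 positive, 1 negative, 1 zero pivots.

(1, 1)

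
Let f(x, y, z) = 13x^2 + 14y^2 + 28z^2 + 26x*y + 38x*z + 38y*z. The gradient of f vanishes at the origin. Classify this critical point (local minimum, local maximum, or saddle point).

local minimum

The Hessian at the origin is H = [[26, 26, 38], [26, 28, 38], [38, 38, 56]].
Row-reducing H symmetrically gives the diagonal entries 26, 2, 6/13.
So there are 3 positive pivots.
H is positive definite, so the origin is a strict local minimum.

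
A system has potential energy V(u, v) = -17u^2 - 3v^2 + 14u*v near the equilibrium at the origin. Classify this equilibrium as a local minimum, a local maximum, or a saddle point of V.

The Hessian at the origin is H = [[-34, 14], [14, -6]].
det H = -34·-6 − (14)² = 8 > 0 and H[1,1] = -34 < 0, so H is negative definite.
Therefore the origin is a local maximum.

local maximum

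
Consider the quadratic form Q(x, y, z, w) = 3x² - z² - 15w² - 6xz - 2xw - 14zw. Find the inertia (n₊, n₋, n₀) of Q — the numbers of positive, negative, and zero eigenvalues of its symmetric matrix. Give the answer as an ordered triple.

(2, 1, 1)

The symmetric matrix is A = [[3, 0, -3, -1], [0, 0, 0, 0], [-3, 0, -1, -7], [-1, 0, -7, -15]].
Applying the same elementary operations to the rows and columns of A produces a congruent diagonal matrix with entries 3, 0, -4, 2/3.
Counting signs: 2 positive, 1 negative, 1 zero.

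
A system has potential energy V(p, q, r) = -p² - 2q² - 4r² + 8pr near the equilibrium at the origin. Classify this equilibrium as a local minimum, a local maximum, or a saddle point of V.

The Hessian at the origin is H = [[-2, 0, 8], [0, -4, 0], [8, 0, -8]].
An LDLᵀ factorisation of H has diagonal entries -2, -4, 24.
So there are 1 positive, 2 negative pivots.
H is indefinite, so the origin is a saddle point.

saddle point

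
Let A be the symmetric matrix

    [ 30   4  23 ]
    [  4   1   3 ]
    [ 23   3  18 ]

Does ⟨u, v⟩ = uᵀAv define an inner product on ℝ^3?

Leading principal minors: Δ_1 = 30, Δ_2 = 14, Δ_3 = 5.
All leading principal minors are positive, so by Sylvester's criterion Q is positive definite.
⟨·,·⟩ is an inner product exactly when A is positive definite.

yes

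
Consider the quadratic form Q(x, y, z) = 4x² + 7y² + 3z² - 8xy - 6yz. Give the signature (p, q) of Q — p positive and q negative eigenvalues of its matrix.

(2, 0)

Write A = [[4, -4, 0], [-4, 7, -3], [0, -3, 3]].
Row-reducing A symmetrically gives the diagonal entries 4, 3, 0.
That gives 2 positive, 1 zero pivots.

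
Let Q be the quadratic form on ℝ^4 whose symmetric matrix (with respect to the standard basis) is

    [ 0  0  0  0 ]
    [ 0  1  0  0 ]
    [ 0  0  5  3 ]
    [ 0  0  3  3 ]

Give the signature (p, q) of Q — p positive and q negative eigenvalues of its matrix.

Applying the same elementary operations to the rows and columns of A produces a congruent diagonal matrix with entries 0, 1, 5, 6/5.
That gives 3 positive, 1 zero pivots.

(3, 0)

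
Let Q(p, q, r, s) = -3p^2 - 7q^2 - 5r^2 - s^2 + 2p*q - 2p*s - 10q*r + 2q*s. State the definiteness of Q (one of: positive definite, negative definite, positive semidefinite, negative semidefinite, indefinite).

The symmetric matrix of Q is A = [[-3, 1, 0, -1], [1, -7, -5, 1], [0, -5, -5, 0], [-1, 1, 0, -1]].
Leading principal minors: Δ_1 = -3, Δ_2 = 20, Δ_3 = -25, Δ_4 = 10.
The signs alternate starting with Δ_1 < 0, so by Sylvester's criterion Q is negative definite.

negative definite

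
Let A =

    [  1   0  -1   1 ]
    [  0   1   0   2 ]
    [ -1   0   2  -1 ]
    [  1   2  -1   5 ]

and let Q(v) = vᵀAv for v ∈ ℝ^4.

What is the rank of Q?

3

Applying the same elementary operations to the rows and columns of A produces a congruent diagonal matrix with entries 1, 1, 1, 0.
Counting signs: 3 positive, 1 zero.
The rank is the number of nonzero pivots: 3.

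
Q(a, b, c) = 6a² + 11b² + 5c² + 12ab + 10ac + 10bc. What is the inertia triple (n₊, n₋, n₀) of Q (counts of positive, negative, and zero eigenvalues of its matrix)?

(3, 0, 0)

The associated matrix is A = [[6, 6, 5], [6, 11, 5], [5, 5, 5]].
Symmetric row and column elimination reduces A to a congruent diagonal form with pivots 6, 5, 5/6.
That gives 3 positive pivots.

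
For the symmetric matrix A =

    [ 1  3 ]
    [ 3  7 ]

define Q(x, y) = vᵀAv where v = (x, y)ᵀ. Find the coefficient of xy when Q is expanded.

6

The coefficient of xy is A[1,2] + A[2,1] = 2·3 = 6.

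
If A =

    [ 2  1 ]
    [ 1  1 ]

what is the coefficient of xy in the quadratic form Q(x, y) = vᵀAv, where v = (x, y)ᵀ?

2

The coefficient of xy is A[1,2] + A[2,1] = 2·1 = 2.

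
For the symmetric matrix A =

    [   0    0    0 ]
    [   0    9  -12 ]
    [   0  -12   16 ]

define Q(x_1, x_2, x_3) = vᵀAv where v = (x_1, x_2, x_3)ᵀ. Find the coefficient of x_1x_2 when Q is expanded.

The coefficient of x_1x_2 is A[1,2] + A[2,1] = 2·0 = 0.

0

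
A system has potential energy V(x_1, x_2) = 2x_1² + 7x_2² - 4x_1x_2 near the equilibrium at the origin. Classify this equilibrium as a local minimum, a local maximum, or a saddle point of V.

The Hessian at the origin is H = [[4, -4], [-4, 14]].
det H = 4·14 − (-4)² = 40 > 0 and H[1,1] = 4 > 0, so H is positive definite.
Therefore the origin is a local minimum.

local minimum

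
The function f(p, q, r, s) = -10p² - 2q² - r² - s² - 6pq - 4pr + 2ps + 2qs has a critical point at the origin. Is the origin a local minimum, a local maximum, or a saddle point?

local maximum

The Hessian at the origin is H = [[-20, -6, -4, 2], [-6, -4, 0, 2], [-4, 0, -2, 0], [2, 2, 0, -2]].
Symmetric row and column elimination reduces H to a congruent diagonal form with pivots -20, -11/5, -6/11, -2/3.
So there are 4 negative pivots.
H is negative definite, so the origin is a strict local maximum.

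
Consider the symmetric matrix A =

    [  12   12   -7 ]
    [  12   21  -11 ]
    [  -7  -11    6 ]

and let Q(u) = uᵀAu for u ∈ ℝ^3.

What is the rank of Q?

3

Applying the same elementary operations to the rows and columns of A produces a congruent diagonal matrix with entries 12, 9, 5/36.
So there are 3 positive pivots.
The rank is the number of nonzero pivots: 3.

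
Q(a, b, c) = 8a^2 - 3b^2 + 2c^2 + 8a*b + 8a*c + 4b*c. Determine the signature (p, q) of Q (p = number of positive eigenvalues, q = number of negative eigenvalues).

The symmetric matrix is A = [[8, 4, 4], [4, -3, 2], [4, 2, 2]].
Row-reducing A symmetrically gives the diagonal entries 8, -5, 0.
That gives 1 positive, 1 negative, 1 zero pivots.

(1, 1)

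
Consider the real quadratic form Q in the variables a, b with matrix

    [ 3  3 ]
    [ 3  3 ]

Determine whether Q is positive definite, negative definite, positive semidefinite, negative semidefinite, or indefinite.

positive semidefinite

Row-reducing A symmetrically gives the diagonal entries 3, 0.
So there are 1 positive, 1 zero pivots.
Hence Q is positive semidefinite.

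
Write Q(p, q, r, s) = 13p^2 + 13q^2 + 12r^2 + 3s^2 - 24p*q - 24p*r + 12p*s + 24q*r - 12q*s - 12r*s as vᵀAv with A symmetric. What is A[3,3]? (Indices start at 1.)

12

The coefficient of r^2 in Q is 12, and that is exactly A[3,3].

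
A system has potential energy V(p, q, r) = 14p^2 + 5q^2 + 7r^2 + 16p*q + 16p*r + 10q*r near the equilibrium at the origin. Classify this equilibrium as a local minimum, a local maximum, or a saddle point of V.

The Hessian at the origin is H = [[28, 16, 16], [16, 10, 10], [16, 10, 14]].
Congruent diagonalization of H (simultaneous row and column reduction) yields pivots 28, 6/7, 4.
So there are 3 positive pivots.
H is positive definite, so the origin is a strict local minimum.

local minimum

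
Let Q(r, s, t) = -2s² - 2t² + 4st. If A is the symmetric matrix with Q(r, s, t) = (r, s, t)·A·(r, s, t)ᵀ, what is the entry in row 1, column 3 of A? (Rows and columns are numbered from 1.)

The coefficient of r·t in Q is 0. For a symmetric A this equals A[1,3] + A[3,1] = 2·A[1,3].
So A[1,3] = 0/2 = 0.

0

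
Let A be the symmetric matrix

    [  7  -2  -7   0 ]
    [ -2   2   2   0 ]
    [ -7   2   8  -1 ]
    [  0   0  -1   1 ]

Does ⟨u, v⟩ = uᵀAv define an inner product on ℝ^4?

no

Row-reducing A symmetrically gives the diagonal entries 7, 10/7, 1, 0.
That gives 3 positive, 1 zero pivots.
Hence Q is positive semidefinite.
⟨·,·⟩ is an inner product exactly when A is positive definite.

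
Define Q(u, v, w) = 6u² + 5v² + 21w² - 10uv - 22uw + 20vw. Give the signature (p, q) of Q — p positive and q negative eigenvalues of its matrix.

The symmetric matrix is A = [[6, -5, -11], [-5, 5, 10], [-11, 10, 21]].
Row-reducing A symmetrically gives the diagonal entries 6, 5/6, 0.
That gives 2 positive, 1 zero pivots.

(2, 0)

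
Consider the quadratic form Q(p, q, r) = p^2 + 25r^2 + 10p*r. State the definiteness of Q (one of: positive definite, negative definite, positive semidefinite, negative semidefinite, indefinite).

Write A = [[1, 0, 5], [0, 0, 0], [5, 0, 25]].
Row-reducing A symmetrically gives the diagonal entries 1, 0, 0.
Counting signs: 1 positive, 2 zero.
Hence Q is positive semidefinite.

positive semidefinite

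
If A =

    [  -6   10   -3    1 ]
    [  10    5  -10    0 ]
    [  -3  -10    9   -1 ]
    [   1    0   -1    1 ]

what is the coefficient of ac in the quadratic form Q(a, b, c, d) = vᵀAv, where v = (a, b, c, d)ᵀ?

-6

The coefficient of ac is A[1,3] + A[3,1] = 2·(-3) = -6.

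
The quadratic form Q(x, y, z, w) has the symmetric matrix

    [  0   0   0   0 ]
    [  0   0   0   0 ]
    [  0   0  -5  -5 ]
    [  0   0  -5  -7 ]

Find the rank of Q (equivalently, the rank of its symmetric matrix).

Symmetric row and column elimination reduces A to a congruent diagonal form with pivots 0, 0, -5, -2.
So there are 2 negative, 2 zero pivots.
The rank is the number of nonzero pivots: 2.

2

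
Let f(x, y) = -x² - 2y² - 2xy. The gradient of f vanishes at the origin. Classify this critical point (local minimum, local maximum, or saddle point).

The Hessian at the origin is H = [[-2, -2], [-2, -4]].
det H = -2·-4 − (-2)² = 4 > 0 and H[1,1] = -2 < 0, so H is negative definite.
Therefore the origin is a local maximum.

local maximum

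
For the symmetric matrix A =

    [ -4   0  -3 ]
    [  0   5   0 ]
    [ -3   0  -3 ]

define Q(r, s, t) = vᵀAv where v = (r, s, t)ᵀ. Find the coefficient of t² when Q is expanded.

-3

The coefficient of t² is the diagonal entry A[3,3] = -3.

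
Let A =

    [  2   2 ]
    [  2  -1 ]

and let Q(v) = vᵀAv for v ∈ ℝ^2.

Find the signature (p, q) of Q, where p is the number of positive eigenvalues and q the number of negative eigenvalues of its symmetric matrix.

Symmetric row and column elimination reduces A to a congruent diagonal form with pivots 2, -3.
That gives 1 positive, 1 negative pivots.

(1, 1)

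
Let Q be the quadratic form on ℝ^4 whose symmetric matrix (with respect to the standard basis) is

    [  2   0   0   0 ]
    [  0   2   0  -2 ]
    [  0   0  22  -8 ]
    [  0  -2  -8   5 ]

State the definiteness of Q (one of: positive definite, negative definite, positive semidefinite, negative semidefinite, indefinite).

Leading principal minors: Δ_1 = 2, Δ_2 = 4, Δ_3 = 88, Δ_4 = 8.
All leading principal minors are positive, so by Sylvester's criterion Q is positive definite.

positive definite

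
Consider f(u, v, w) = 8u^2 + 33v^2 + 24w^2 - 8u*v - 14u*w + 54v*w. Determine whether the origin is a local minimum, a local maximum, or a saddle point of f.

The Hessian at the origin is H = [[16, -8, -14], [-8, 66, 54], [-14, 54, 48]].
An LDLᵀ factorisation of H has diagonal entries 16, 62, 15/124.
That gives 3 positive pivots.
H is positive definite, so the origin is a strict local minimum.

local minimum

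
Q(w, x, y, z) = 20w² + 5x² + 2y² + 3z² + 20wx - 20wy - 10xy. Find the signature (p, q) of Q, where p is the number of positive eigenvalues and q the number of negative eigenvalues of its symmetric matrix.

(2, 1)

The associated matrix is A = [[20, 10, -10, 0], [10, 5, -5, 0], [-10, -5, 2, 0], [0, 0, 0, 3]].
Row-reducing A symmetrically gives the diagonal entries 20, 0, -3, 3.
That gives 2 positive, 1 negative, 1 zero pivots.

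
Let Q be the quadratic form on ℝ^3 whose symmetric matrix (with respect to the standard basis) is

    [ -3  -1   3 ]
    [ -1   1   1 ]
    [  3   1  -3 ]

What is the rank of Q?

Row-reducing A symmetrically gives the diagonal entries -3, 4/3, 0.
Counting signs: 1 positive, 1 negative, 1 zero.
The rank is the number of nonzero pivots: 2.

2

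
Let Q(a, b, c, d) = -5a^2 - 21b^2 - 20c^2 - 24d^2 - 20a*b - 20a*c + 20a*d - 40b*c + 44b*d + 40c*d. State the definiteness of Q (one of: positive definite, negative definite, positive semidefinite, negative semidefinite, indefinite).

The symmetric matrix is A = [[-5, -10, -10, 10], [-10, -21, -20, 22], [-10, -20, -20, 20], [10, 22, 20, -24]].
Row-reducing A symmetrically gives the diagonal entries -5, -1, 0, 0.
That gives 2 negative, 2 zero pivots.
Hence Q is negative semidefinite.

negative semidefinite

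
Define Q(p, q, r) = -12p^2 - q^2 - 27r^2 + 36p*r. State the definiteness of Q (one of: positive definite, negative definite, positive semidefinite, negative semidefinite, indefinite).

negative semidefinite

The associated matrix is A = [[-12, 0, 18], [0, -1, 0], [18, 0, -27]].
Row-reducing A symmetrically gives the diagonal entries -12, -1, 0.
Counting signs: 2 negative, 1 zero.
Hence Q is negative semidefinite.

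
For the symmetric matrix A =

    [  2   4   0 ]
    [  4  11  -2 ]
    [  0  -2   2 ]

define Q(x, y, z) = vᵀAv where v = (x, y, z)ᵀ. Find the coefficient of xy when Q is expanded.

8

The coefficient of xy is A[1,2] + A[2,1] = 2·4 = 8.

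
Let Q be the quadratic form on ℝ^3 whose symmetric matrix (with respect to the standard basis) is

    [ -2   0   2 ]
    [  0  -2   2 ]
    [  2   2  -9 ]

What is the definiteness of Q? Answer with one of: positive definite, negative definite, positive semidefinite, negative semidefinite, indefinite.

negative definite

An LDLᵀ factorisation of A has diagonal entries -2, -2, -5.
That gives 3 negative pivots.
Hence Q is negative definite.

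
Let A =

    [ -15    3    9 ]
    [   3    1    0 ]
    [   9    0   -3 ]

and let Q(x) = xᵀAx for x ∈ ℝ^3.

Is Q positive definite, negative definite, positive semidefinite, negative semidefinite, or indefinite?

indefinite

An LDLᵀ factorisation of A has diagonal entries -15, 8/5, 3/8.
Counting signs: 2 positive, 1 negative.
Hence Q is indefinite.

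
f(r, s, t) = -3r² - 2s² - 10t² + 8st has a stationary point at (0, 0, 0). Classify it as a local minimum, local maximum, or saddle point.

The Hessian at the origin is H = [[-6, 0, 0], [0, -4, 8], [0, 8, -20]].
Congruent diagonalization of H (simultaneous row and column reduction) yields pivots -6, -4, -4.
Counting signs: 3 negative.
H is negative definite, so the origin is a strict local maximum.

local maximum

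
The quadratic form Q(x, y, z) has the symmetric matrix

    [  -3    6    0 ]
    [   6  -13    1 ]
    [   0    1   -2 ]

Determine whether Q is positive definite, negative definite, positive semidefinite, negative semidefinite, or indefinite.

negative definite

Leading principal minors: Δ_1 = -3, Δ_2 = 3, Δ_3 = -3.
The signs alternate starting with Δ_1 < 0, so by Sylvester's criterion Q is negative definite.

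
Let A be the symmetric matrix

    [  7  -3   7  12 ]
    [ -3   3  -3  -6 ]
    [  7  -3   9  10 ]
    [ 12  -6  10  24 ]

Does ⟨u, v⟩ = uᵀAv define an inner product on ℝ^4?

yes

Symmetric row and column elimination reduces A to a congruent diagonal form with pivots 7, 12/7, 2, 1.
That gives 4 positive pivots.
Hence Q is positive definite.
⟨·,·⟩ is an inner product exactly when A is positive definite.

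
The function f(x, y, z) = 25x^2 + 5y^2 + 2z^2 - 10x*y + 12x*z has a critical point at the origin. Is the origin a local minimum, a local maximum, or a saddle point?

local minimum

The Hessian at the origin is H = [[50, -10, 12], [-10, 10, 0], [12, 0, 4]].
Symmetric row and column elimination reduces H to a congruent diagonal form with pivots 50, 8, 2/5.
So there are 3 positive pivots.
H is positive definite, so the origin is a strict local minimum.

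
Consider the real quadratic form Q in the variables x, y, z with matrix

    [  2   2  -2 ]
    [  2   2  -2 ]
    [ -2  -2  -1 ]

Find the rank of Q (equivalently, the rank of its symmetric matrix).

Symmetric row and column elimination reduces A to a congruent diagonal form with pivots 2, 0, -3.
Counting signs: 1 positive, 1 negative, 1 zero.
The rank is the number of nonzero pivots: 2.

2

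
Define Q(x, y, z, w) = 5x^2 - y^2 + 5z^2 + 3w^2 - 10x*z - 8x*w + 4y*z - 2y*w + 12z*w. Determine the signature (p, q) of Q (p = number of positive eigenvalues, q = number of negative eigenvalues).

(3, 1)

Write A = [[5, 0, -5, -4], [0, -1, 2, -1], [-5, 2, 5, 6], [-4, -1, 6, 3]].
An LDLᵀ factorisation of A has diagonal entries 5, -1, 4, 4/5.
Counting signs: 3 positive, 1 negative.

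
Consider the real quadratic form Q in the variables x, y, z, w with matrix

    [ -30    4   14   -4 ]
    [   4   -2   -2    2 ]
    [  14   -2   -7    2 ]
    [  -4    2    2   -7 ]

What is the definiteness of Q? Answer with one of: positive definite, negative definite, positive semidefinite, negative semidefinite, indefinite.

Applying the same elementary operations to the rows and columns of A produces a congruent diagonal matrix with entries -30, -22/15, -5/11, -5.
So there are 4 negative pivots.
Hence Q is negative definite.

negative definite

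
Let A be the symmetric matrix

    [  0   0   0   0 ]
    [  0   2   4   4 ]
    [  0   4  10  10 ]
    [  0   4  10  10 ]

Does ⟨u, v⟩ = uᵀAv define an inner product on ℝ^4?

no

Symmetric row and column elimination reduces A to a congruent diagonal form with pivots 0, 2, 2, 0.
That gives 2 positive, 2 zero pivots.
Hence Q is positive semidefinite.
⟨·,·⟩ is an inner product exactly when A is positive definite.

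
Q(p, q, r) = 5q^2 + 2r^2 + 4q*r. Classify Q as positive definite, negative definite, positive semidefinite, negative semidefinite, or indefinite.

The symmetric matrix is A = [[0, 0, 0], [0, 5, 2], [0, 2, 2]].
Row-reducing A symmetrically gives the diagonal entries 0, 5, 6/5.
That gives 2 positive, 1 zero pivots.
Hence Q is positive semidefinite.

positive semidefinite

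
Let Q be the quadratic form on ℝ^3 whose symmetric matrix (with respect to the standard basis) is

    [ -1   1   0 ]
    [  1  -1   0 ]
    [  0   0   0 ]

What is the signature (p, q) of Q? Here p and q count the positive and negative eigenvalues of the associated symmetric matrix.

(0, 1)

Symmetric row and column elimination reduces A to a congruent diagonal form with pivots -1, 0, 0.
That gives 1 negative, 2 zero pivots.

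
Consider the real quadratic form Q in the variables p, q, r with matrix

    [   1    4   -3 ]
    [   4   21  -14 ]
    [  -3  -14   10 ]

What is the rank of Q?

3

Symmetric row and column elimination reduces A to a congruent diagonal form with pivots 1, 5, 1/5.
Counting signs: 3 positive.
The rank is the number of nonzero pivots: 3.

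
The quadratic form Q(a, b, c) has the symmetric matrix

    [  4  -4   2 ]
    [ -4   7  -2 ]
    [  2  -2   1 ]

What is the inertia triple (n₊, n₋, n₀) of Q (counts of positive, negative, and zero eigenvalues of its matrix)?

(2, 0, 1)

Row-reducing A symmetrically gives the diagonal entries 4, 3, 0.
Counting signs: 2 positive, 1 zero.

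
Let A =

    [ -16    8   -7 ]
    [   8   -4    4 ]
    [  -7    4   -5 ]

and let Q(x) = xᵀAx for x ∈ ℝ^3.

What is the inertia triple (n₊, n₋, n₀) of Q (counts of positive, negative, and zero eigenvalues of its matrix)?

(1, 2, 0)

By Sylvester's law of inertia any congruent diagonalization of A has 1 positive, 2 negative and 0 zero entries.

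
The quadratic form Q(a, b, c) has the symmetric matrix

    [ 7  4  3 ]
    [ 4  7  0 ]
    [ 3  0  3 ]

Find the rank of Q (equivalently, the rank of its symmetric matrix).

3

Congruent diagonalization of A (simultaneous row and column reduction) yields pivots 7, 33/7, 12/11.
That gives 3 positive pivots.
The rank is the number of nonzero pivots: 3.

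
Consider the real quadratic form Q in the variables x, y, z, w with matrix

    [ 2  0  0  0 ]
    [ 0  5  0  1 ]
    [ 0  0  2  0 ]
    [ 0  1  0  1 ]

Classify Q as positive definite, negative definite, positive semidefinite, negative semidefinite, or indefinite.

positive definite

Leading principal minors: Δ_1 = 2, Δ_2 = 10, Δ_3 = 20, Δ_4 = 16.
All leading principal minors are positive, so by Sylvester's criterion Q is positive definite.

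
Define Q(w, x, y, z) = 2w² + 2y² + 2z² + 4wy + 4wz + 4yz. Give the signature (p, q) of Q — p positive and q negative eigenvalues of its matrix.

The symmetric matrix is A = [[2, 0, 2, 2], [0, 0, 0, 0], [2, 0, 2, 2], [2, 0, 2, 2]].
Congruent diagonalization of A (simultaneous row and column reduction) yields pivots 2, 0, 0, 0.
Counting signs: 1 positive, 3 zero.

(1, 0)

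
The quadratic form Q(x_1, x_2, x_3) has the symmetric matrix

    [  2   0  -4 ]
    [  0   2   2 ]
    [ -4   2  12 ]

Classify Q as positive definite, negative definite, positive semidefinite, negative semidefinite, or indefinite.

positive definite

Leading principal minors: Δ_1 = 2, Δ_2 = 4, Δ_3 = 8.
All leading principal minors are positive, so by Sylvester's criterion Q is positive definite.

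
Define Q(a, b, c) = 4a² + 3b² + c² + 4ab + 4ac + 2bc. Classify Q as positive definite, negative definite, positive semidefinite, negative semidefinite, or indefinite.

positive semidefinite

The associated matrix is A = [[4, 2, 2], [2, 3, 1], [2, 1, 1]].
Congruent diagonalization of A (simultaneous row and column reduction) yields pivots 4, 2, 0.
Counting signs: 2 positive, 1 zero.
Hence Q is positive semidefinite.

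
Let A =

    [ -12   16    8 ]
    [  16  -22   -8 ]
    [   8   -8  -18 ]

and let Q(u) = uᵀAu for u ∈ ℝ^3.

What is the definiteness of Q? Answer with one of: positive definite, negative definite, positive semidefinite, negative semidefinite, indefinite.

Congruent diagonalization of A (simultaneous row and column reduction) yields pivots -12, -2/3, -2.
Counting signs: 3 negative.
Hence Q is negative definite.

negative definite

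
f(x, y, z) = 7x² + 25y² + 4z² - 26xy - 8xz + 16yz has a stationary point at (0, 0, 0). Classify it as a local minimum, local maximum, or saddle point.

local minimum

The Hessian at the origin is H = [[14, -26, -8], [-26, 50, 16], [-8, 16, 8]].
An LDLᵀ factorisation of H has diagonal entries 14, 12/7, 8/3.
That gives 3 positive pivots.
H is positive definite, so the origin is a strict local minimum.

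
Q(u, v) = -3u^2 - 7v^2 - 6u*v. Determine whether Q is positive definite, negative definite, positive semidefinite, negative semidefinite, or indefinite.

negative definite

The symmetric matrix of Q is A = [[-3, -3], [-3, -7]].
Leading principal minors: Δ_1 = -3, Δ_2 = 12.
The signs alternate starting with Δ_1 < 0, so by Sylvester's criterion Q is negative definite.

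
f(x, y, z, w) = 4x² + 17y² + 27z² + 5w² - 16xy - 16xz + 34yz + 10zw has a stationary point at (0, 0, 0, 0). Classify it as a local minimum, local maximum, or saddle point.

local minimum

The Hessian at the origin is H = [[8, -16, -16, 0], [-16, 34, 34, 0], [-16, 34, 54, 10], [0, 0, 10, 10]].
Row-reducing H symmetrically gives the diagonal entries 8, 2, 20, 5.
Counting signs: 4 positive.
H is positive definite, so the origin is a strict local minimum.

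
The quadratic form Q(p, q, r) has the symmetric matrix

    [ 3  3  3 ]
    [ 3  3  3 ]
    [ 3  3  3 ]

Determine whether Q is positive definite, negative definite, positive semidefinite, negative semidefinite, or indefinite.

Symmetric row and column elimination reduces A to a congruent diagonal form with pivots 3, 0, 0.
That gives 1 positive, 2 zero pivots.
Hence Q is positive semidefinite.

positive semidefinite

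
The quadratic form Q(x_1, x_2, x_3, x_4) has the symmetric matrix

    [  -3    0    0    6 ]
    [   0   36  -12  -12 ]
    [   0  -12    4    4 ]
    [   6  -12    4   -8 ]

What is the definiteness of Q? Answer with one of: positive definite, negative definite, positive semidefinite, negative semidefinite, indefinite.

indefinite

Congruent diagonalization of A (simultaneous row and column reduction) yields pivots -3, 36, 0, 0.
Counting signs: 1 positive, 1 negative, 2 zero.
Hence Q is indefinite.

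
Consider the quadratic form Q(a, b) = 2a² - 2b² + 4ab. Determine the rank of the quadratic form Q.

2

Write A = [[2, 2], [2, -2]].
Congruent diagonalization of A (simultaneous row and column reduction) yields pivots 2, -4.
That gives 1 positive, 1 negative pivots.
The rank is the number of nonzero pivots: 2.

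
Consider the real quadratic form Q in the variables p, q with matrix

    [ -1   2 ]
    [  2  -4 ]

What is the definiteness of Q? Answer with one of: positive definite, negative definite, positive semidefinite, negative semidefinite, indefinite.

negative semidefinite

For the 2×2 matrix [[-1, 2], [2, -4]]: det = -1·-4 − (2)² = 0, trace = -5.
det = 0 so one eigenvalue is zero; the form is semidefinite with the sign of the trace.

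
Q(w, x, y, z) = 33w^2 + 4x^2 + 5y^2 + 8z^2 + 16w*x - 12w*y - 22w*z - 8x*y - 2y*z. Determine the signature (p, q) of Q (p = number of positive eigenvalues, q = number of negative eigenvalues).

The symmetric matrix is A = [[33, 8, -6, -11], [8, 4, -4, 0], [-6, -4, 5, -1], [-11, 0, -1, 8]].
Symmetric row and column elimination reduces A to a congruent diagonal form with pivots 33, 68/33, 13/17, 10/13.
That gives 4 positive pivots.

(4, 0)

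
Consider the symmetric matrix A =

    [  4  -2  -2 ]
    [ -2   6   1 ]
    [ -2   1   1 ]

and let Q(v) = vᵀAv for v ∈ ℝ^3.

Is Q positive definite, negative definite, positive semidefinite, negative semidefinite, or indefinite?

Applying the same elementary operations to the rows and columns of A produces a congruent diagonal matrix with entries 4, 5, 0.
Counting signs: 2 positive, 1 zero.
Hence Q is positive semidefinite.

positive semidefinite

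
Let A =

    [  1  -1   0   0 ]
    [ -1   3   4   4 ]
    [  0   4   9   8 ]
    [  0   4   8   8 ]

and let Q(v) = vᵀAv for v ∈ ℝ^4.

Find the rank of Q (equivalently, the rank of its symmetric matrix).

Congruent diagonalization of A (simultaneous row and column reduction) yields pivots 1, 2, 1, 0.
So there are 3 positive, 1 zero pivots.
The rank is the number of nonzero pivots: 3.

3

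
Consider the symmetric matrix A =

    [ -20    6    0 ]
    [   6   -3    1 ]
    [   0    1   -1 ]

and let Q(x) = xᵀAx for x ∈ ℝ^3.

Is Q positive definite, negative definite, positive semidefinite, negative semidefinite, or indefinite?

Leading principal minors: Δ_1 = -20, Δ_2 = 24, Δ_3 = -4.
The signs alternate starting with Δ_1 < 0, so by Sylvester's criterion Q is negative definite.

negative definite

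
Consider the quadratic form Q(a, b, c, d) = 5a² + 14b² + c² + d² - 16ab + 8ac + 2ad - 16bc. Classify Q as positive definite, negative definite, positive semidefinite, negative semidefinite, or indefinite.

indefinite

The associated matrix is A = [[5, -8, 4, 1], [-8, 14, -8, 0], [4, -8, 1, 0], [1, 0, 0, 1]].
Applying the same elementary operations to the rows and columns of A produces a congruent diagonal matrix with entries 5, 6/5, -13/3, -12/13.
Counting signs: 2 positive, 2 negative.
Hence Q is indefinite.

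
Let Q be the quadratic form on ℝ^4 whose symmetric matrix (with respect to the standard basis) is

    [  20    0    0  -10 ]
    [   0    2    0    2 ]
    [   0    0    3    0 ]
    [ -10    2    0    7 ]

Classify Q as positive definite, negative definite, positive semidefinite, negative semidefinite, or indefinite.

positive semidefinite

Applying the same elementary operations to the rows and columns of A produces a congruent diagonal matrix with entries 20, 2, 3, 0.
That gives 3 positive, 1 zero pivots.
Hence Q is positive semidefinite.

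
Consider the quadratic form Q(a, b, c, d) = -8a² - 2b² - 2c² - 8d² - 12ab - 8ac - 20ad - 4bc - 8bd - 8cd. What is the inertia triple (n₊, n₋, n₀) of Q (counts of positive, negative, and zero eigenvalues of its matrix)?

Write A = [[-8, -6, -4, -10], [-6, -2, -2, -4], [-4, -2, -2, -4], [-10, -4, -4, -8]].
Row-reducing A symmetrically gives the diagonal entries -8, 5/2, -2/5, 0.
That gives 1 positive, 2 negative, 1 zero pivots.

(1, 2, 1)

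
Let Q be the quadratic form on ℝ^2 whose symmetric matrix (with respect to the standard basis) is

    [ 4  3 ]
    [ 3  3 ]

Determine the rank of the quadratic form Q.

2

An LDLᵀ factorisation of A has diagonal entries 4, 3/4.
That gives 2 positive pivots.
The rank is the number of nonzero pivots: 2.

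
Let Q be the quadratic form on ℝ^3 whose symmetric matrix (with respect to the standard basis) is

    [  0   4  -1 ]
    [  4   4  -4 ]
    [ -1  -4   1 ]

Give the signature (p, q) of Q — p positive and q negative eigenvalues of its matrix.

By Sylvester's law of inertia any congruent diagonalization of A has 1 positive, 2 negative and 0 zero entries.

(1, 2)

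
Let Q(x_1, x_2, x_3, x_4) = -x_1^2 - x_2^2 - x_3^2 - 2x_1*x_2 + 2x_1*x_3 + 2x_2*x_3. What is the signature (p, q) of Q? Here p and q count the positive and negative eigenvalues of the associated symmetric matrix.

(0, 1)

The symmetric matrix is A = [[-1, -1, 1, 0], [-1, -1, 1, 0], [1, 1, -1, 0], [0, 0, 0, 0]].
Row-reducing A symmetrically gives the diagonal entries -1, 0, 0, 0.
Counting signs: 1 negative, 3 zero.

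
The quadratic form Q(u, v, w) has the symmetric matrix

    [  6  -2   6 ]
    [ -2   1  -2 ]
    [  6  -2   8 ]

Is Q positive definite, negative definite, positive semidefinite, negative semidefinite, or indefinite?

Row-reducing A symmetrically gives the diagonal entries 6, 1/3, 2.
Counting signs: 3 positive.
Hence Q is positive definite.

positive definite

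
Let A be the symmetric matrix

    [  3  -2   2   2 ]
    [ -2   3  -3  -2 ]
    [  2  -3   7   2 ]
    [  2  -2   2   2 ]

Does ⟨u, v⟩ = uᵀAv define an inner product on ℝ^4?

Leading principal minors: Δ_1 = 3, Δ_2 = 5, Δ_3 = 20, Δ_4 = 8.
All leading principal minors are positive, so by Sylvester's criterion Q is positive definite.
⟨·,·⟩ is an inner product exactly when A is positive definite.

yes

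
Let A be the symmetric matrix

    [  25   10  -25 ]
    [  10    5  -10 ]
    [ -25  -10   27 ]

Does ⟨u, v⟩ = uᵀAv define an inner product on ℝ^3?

An LDLᵀ factorisation of A has diagonal entries 25, 1, 2.
Counting signs: 3 positive.
Hence Q is positive definite.
⟨·,·⟩ is an inner product exactly when A is positive definite.

yes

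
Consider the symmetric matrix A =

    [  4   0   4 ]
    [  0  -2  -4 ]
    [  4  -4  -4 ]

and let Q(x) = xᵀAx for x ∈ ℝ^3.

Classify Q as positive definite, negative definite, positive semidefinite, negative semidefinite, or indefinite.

indefinite

Congruent diagonalization of A (simultaneous row and column reduction) yields pivots 4, -2, 0.
So there are 1 positive, 1 negative, 1 zero pivots.
Hence Q is indefinite.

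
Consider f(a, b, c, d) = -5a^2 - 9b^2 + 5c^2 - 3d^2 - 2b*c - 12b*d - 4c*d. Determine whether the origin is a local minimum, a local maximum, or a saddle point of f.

saddle point

The Hessian at the origin is H = [[-10, 0, 0, 0], [0, -18, -2, -12], [0, -2, 10, -4], [0, -12, -4, -6]].
Row-reducing H symmetrically gives the diagonal entries -10, -18, 92/9, 30/23.
That gives 2 positive, 2 negative pivots.
H is indefinite, so the origin is a saddle point.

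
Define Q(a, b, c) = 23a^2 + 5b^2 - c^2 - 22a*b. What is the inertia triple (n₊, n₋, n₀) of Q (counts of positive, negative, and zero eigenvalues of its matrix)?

(1, 2, 0)

The symmetric matrix is A = [[23, -11, 0], [-11, 5, 0], [0, 0, -1]].
An LDLᵀ factorisation of A has diagonal entries 23, -6/23, -1.
Counting signs: 1 positive, 2 negative.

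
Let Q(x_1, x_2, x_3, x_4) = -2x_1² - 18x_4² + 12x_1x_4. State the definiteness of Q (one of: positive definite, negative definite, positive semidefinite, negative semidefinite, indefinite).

negative semidefinite

The symmetric matrix is A = [[-2, 0, 0, 6], [0, 0, 0, 0], [0, 0, 0, 0], [6, 0, 0, -18]].
Applying the same elementary operations to the rows and columns of A produces a congruent diagonal matrix with entries -2, 0, 0, 0.
That gives 1 negative, 3 zero pivots.
Hence Q is negative semidefinite.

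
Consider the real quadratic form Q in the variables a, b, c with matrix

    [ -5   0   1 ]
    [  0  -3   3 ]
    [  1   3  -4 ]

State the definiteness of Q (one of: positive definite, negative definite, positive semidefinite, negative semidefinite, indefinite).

Leading principal minors: Δ_1 = -5, Δ_2 = 15, Δ_3 = -12.
The signs alternate starting with Δ_1 < 0, so by Sylvester's criterion Q is negative definite.

negative definite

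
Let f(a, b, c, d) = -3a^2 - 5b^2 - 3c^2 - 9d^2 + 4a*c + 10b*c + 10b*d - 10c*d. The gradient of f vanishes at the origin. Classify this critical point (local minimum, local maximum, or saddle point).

saddle point

The Hessian at the origin is H = [[-6, 0, 4, 0], [0, -10, 10, 10], [4, 10, -6, -10], [0, 10, -10, -18]].
Congruent diagonalization of H (simultaneous row and column reduction) yields pivots -6, -10, 20/3, -8.
So there are 1 positive, 3 negative pivots.
H is indefinite, so the origin is a saddle point.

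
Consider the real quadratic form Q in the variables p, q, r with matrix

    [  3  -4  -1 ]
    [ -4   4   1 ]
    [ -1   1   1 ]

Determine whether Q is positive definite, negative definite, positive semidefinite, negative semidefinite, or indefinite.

indefinite

An LDLᵀ factorisation of A has diagonal entries 3, -4/3, 3/4.
Counting signs: 2 positive, 1 negative.
Hence Q is indefinite.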